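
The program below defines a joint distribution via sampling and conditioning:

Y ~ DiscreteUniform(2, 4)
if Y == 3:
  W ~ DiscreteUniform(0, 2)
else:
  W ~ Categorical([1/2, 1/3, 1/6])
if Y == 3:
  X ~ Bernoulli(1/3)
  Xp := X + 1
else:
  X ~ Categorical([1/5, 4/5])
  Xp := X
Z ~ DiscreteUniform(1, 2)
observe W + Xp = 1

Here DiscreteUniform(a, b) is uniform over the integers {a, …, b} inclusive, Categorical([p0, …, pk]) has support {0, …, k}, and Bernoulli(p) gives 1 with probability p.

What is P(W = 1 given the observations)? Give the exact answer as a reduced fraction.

Enumerate traces; 10 have nonzero weight after conditioning:
  (Y=2, W=0, X=1, Z=1) weight 1/15
  (Y=2, W=0, X=1, Z=2) weight 1/15
  (Y=2, W=1, X=0, Z=1) weight 1/90
  (Y=2, W=1, X=0, Z=2) weight 1/90
  (Y=3, W=0, X=0, Z=1) weight 1/27
  (Y=3, W=0, X=0, Z=2) weight 1/27
  (Y=4, W=0, X=1, Z=1) weight 1/15
  (Y=4, W=0, X=1, Z=2) weight 1/15
  … 2 more
Group by W:
  weight(W=0) = 46/135
  weight(W=1) = 2/45
Total weight = 46/135 + 2/45 = 52/135
P(W=0 | obs) = 46/135 / 52/135 = 23/26
P(W=1 | obs) = 2/45 / 52/135 = 3/26

P(W = 1 | obs) = 3/26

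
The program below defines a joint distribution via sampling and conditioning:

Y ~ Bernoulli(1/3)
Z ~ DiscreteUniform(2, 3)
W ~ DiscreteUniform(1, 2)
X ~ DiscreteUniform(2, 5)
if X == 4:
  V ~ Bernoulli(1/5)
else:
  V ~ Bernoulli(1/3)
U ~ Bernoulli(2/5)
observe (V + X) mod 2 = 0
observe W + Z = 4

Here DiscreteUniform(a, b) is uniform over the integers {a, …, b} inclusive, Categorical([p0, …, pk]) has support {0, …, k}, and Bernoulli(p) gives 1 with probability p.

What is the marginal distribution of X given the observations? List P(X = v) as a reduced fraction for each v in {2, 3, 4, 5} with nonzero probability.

P(X=2) = 5/16, P(X=3) = 5/32, P(X=4) = 3/8, P(X=5) = 5/32

Enumerate traces; 32 have nonzero weight after conditioning:
  (Y=0, Z=2, W=2, X=2, V=0, U=0) weight 1/60
  (Y=0, Z=2, W=2, X=2, V=0, U=1) weight 1/90
  (Y=0, Z=2, W=2, X=3, V=1, U=0) weight 1/120
  (Y=0, Z=2, W=2, X=3, V=1, U=1) weight 1/180
  (Y=0, Z=2, W=2, X=4, V=0, U=0) weight 1/50
  (Y=0, Z=2, W=2, X=4, V=0, U=1) weight 1/75
  (Y=0, Z=2, W=2, X=5, V=1, U=0) weight 1/120
  (Y=0, Z=2, W=2, X=5, V=1, U=1) weight 1/180
  … 24 more
Group by X:
  weight(X=2) = 1/12
  weight(X=3) = 1/24
  weight(X=4) = 1/10
  weight(X=5) = 1/24
Total weight = 1/12 + 1/24 + 1/10 + 1/24 = 4/15
P(X=2 | obs) = 1/12 / 4/15 = 5/16
P(X=3 | obs) = 1/24 / 4/15 = 5/32
P(X=4 | obs) = 1/10 / 4/15 = 3/8
P(X=5 | obs) = 1/24 / 4/15 = 5/32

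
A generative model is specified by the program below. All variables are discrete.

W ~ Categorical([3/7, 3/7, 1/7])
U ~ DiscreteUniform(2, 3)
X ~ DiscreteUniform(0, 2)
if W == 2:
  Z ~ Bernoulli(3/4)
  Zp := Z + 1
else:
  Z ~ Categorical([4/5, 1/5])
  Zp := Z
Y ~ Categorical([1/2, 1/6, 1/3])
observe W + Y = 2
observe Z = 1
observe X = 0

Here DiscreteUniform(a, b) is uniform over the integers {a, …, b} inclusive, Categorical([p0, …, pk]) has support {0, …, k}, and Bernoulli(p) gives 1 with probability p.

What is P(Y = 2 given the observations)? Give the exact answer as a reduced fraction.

P(Y = 2 | obs) = 8/27

Enumerate traces; 6 have nonzero weight after conditioning:
  (W=0, U=2, X=0, Z=1, Y=2) weight 1/210
  (W=0, U=3, X=0, Z=1, Y=2) weight 1/210
  (W=1, U=2, X=0, Z=1, Y=1) weight 1/420
  (W=1, U=3, X=0, Z=1, Y=1) weight 1/420
  (W=2, U=2, X=0, Z=1, Y=0) weight 1/112
  (W=2, U=3, X=0, Z=1, Y=0) weight 1/112
Group by Y:
  weight(Y=0) = 1/56
  weight(Y=1) = 1/210
  weight(Y=2) = 1/105
Total weight = 1/56 + 1/210 + 1/105 = 9/280
P(Y=0 | obs) = 1/56 / 9/280 = 5/9
P(Y=1 | obs) = 1/210 / 9/280 = 4/27
P(Y=2 | obs) = 1/105 / 9/280 = 8/27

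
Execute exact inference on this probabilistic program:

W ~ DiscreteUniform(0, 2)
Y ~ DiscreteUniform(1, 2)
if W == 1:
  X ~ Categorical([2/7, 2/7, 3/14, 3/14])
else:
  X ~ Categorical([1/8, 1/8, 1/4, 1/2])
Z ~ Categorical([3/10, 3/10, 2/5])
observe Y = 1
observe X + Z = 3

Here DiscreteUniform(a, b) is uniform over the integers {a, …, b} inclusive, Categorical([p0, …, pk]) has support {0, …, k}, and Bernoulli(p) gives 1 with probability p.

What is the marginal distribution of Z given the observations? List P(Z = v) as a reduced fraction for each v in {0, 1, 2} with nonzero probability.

Enumerate traces; 9 have nonzero weight after conditioning:
  (W=0, Y=1, X=1, Z=2) weight 1/120
  (W=0, Y=1, X=2, Z=1) weight 1/80
  (W=0, Y=1, X=3, Z=0) weight 1/40
  (W=1, Y=1, X=1, Z=2) weight 2/105
  (W=1, Y=1, X=2, Z=1) weight 3/280
  (W=1, Y=1, X=3, Z=0) weight 3/280
  (W=2, Y=1, X=1, Z=2) weight 1/120
  (W=2, Y=1, X=2, Z=1) weight 1/80
  … 1 more
Group by Z:
  weight(Z=0) = 17/280
  weight(Z=1) = 1/28
  weight(Z=2) = 1/28
Total weight = 17/280 + 1/28 + 1/28 = 37/280
P(Z=0 | obs) = 17/280 / 37/280 = 17/37
P(Z=1 | obs) = 1/28 / 37/280 = 10/37
P(Z=2 | obs) = 1/28 / 37/280 = 10/37

P(Z=0) = 17/37, P(Z=1) = 10/37, P(Z=2) = 10/37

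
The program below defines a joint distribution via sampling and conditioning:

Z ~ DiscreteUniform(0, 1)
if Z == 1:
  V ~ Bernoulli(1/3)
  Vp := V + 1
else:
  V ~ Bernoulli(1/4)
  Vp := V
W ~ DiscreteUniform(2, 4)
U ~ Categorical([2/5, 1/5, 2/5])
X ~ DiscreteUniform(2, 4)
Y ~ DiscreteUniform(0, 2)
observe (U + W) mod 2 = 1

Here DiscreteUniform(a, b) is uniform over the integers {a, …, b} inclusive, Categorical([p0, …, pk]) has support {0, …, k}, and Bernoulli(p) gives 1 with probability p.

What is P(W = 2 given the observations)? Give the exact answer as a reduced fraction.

P(W = 2 | obs) = 1/6

Enumerate traces; 144 have nonzero weight after conditioning:
  (Z=0, V=0, W=2, U=1, X=2, Y=0) weight 1/360
  (Z=0, V=0, W=2, U=1, X=2, Y=1) weight 1/360
  (Z=0, V=0, W=2, U=1, X=2, Y=2) weight 1/360
  (Z=0, V=0, W=2, U=1, X=3, Y=0) weight 1/360
  (Z=0, V=0, W=2, U=1, X=3, Y=1) weight 1/360
  (Z=0, V=0, W=2, U=1, X=3, Y=2) weight 1/360
  (Z=0, V=0, W=2, U=1, X=4, Y=0) weight 1/360
  (Z=0, V=0, W=2, U=1, X=4, Y=1) weight 1/360
  (Z=0, V=0, W=3, U=0, X=2, Y=0) weight 1/180
  (Z=0, V=0, W=4, U=1, X=2, Y=0) weight 1/360
  … 134 more
Group by W:
  weight(W=2) = 1/15
  weight(W=3) = 4/15
  weight(W=4) = 1/15
Total weight = 1/15 + 4/15 + 1/15 = 2/5
P(W=2 | obs) = 1/15 / 2/5 = 1/6
P(W=3 | obs) = 4/15 / 2/5 = 2/3
P(W=4 | obs) = 1/15 / 2/5 = 1/6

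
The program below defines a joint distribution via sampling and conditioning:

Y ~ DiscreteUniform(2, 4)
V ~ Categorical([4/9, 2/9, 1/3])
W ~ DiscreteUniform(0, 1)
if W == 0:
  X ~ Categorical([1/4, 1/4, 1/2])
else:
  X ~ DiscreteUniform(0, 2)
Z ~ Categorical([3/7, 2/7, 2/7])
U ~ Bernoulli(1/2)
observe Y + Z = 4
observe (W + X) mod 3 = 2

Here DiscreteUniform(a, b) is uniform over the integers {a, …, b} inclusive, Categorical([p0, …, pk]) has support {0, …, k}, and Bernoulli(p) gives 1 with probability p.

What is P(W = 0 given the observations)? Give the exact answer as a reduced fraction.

P(W = 0 | obs) = 3/5

Enumerate traces; 36 have nonzero weight after conditioning:
  (Y=2, V=0, W=0, X=2, Z=2, U=0) weight 1/189
  (Y=2, V=0, W=0, X=2, Z=2, U=1) weight 1/189
  (Y=2, V=0, W=1, X=1, Z=2, U=0) weight 2/567
  (Y=2, V=0, W=1, X=1, Z=2, U=1) weight 2/567
  (Y=2, V=1, W=0, X=2, Z=2, U=0) weight 1/378
  (Y=2, V=1, W=0, X=2, Z=2, U=1) weight 1/378
  (Y=2, V=1, W=1, X=1, Z=2, U=0) weight 1/567
  (Y=2, V=1, W=1, X=1, Z=2, U=1) weight 1/567
  … 28 more
Group by W:
  weight(W=0) = 1/12
  weight(W=1) = 1/18
Total weight = 1/12 + 1/18 = 5/36
P(W=0 | obs) = 1/12 / 5/36 = 3/5
P(W=1 | obs) = 1/18 / 5/36 = 2/5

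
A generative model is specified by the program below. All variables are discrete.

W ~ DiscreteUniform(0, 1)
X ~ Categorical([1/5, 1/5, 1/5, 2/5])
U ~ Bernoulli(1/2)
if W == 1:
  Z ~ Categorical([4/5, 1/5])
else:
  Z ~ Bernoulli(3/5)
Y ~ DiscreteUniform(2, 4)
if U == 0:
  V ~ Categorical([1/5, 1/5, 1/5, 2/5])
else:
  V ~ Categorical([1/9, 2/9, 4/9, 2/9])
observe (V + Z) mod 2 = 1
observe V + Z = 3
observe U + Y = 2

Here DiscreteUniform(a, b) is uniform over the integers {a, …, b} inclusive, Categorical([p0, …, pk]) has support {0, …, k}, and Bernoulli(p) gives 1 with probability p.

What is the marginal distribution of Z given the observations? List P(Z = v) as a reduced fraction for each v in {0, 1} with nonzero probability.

P(Z=0) = 3/4, P(Z=1) = 1/4

Enumerate traces; 16 have nonzero weight after conditioning:
  (W=0, X=0, U=0, Z=0, Y=2, V=3) weight 1/375
  (W=0, X=0, U=0, Z=1, Y=2, V=2) weight 1/500
  (W=0, X=1, U=0, Z=0, Y=2, V=3) weight 1/375
  (W=0, X=1, U=0, Z=1, Y=2, V=2) weight 1/500
  (W=0, X=2, U=0, Z=0, Y=2, V=3) weight 1/375
  (W=0, X=2, U=0, Z=1, Y=2, V=2) weight 1/500
  (W=0, X=3, U=0, Z=0, Y=2, V=3) weight 2/375
  (W=0, X=3, U=0, Z=1, Y=2, V=2) weight 1/250
  … 8 more
Group by Z:
  weight(Z=0) = 1/25
  weight(Z=1) = 1/75
Total weight = 1/25 + 1/75 = 4/75
P(Z=0 | obs) = 1/25 / 4/75 = 3/4
P(Z=1 | obs) = 1/75 / 4/75 = 1/4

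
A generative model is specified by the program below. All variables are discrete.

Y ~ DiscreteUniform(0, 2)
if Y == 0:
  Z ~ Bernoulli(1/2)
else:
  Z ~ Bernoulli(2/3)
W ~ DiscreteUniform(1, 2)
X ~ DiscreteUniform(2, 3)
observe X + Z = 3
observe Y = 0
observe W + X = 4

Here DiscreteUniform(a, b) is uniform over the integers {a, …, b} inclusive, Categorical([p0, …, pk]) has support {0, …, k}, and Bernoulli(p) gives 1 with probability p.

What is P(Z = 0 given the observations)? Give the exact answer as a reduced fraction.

P(Z = 0 | obs) = 1/2

Enumerate traces; 2 have nonzero weight after conditioning:
  (Y=0, Z=0, W=1, X=3) weight 1/24
  (Y=0, Z=1, W=2, X=2) weight 1/24
Group by Z:
  weight(Z=0) = 1/24
  weight(Z=1) = 1/24
Total weight = 1/24 + 1/24 = 1/12
P(Z=0 | obs) = 1/24 / 1/12 = 1/2
P(Z=1 | obs) = 1/24 / 1/12 = 1/2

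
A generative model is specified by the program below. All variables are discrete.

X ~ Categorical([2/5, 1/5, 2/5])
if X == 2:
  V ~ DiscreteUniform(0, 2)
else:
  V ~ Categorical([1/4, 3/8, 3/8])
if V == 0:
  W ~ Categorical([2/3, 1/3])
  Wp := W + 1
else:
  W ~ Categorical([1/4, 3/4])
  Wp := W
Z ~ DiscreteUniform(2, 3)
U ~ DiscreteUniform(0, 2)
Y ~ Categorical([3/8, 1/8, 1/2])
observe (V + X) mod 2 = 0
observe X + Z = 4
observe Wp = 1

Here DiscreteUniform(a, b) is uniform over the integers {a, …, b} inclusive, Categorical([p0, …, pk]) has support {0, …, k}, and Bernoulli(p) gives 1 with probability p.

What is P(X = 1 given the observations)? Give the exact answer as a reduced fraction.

P(X = 1 | obs) = 81/353

Enumerate traces; 27 have nonzero weight after conditioning:
  (X=1, V=1, W=1, Z=3, U=0, Y=0) weight 9/2560
  (X=1, V=1, W=1, Z=3, U=0, Y=1) weight 3/2560
  (X=1, V=1, W=1, Z=3, U=0, Y=2) weight 3/640
  (X=1, V=1, W=1, Z=3, U=1, Y=0) weight 9/2560
  (X=1, V=1, W=1, Z=3, U=1, Y=1) weight 3/2560
  (X=1, V=1, W=1, Z=3, U=1, Y=2) weight 3/640
  (X=1, V=1, W=1, Z=3, U=2, Y=0) weight 9/2560
  (X=1, V=1, W=1, Z=3, U=2, Y=1) weight 3/2560
  (X=2, V=0, W=0, Z=2, U=0, Y=0) weight 1/180
  … 18 more
Group by X:
  weight(X=1) = 9/320
  weight(X=2) = 17/180
Total weight = 9/320 + 17/180 = 353/2880
P(X=1 | obs) = 9/320 / 353/2880 = 81/353
P(X=2 | obs) = 17/180 / 353/2880 = 272/353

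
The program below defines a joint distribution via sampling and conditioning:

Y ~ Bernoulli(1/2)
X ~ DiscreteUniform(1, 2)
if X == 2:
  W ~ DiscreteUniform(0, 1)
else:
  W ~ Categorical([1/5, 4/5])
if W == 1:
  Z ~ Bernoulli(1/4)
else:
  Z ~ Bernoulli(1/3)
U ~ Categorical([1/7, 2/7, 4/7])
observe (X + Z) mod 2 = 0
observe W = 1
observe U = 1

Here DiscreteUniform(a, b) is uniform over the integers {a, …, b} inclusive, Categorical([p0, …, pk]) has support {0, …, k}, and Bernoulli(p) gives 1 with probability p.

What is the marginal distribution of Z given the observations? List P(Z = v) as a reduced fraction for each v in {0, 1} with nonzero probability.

Enumerate traces; 4 have nonzero weight after conditioning:
  (Y=0, X=1, W=1, Z=1, U=1) weight 1/70
  (Y=0, X=2, W=1, Z=0, U=1) weight 3/112
  (Y=1, X=1, W=1, Z=1, U=1) weight 1/70
  (Y=1, X=2, W=1, Z=0, U=1) weight 3/112
Group by Z:
  weight(Z=0) = 3/56
  weight(Z=1) = 1/35
Total weight = 3/56 + 1/35 = 23/280
P(Z=0 | obs) = 3/56 / 23/280 = 15/23
P(Z=1 | obs) = 1/35 / 23/280 = 8/23

P(Z=0) = 15/23, P(Z=1) = 8/23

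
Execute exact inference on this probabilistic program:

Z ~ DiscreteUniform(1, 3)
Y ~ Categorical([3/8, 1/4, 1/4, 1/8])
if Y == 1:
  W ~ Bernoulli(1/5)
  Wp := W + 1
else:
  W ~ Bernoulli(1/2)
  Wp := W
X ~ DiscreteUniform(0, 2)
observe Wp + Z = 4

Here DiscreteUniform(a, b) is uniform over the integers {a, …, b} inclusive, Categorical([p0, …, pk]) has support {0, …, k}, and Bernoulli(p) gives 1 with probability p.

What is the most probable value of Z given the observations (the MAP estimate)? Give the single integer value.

Enumerate traces; 15 have nonzero weight after conditioning:
  (Z=2, Y=1, W=1, X=0) weight 1/180
  (Z=2, Y=1, W=1, X=1) weight 1/180
  (Z=2, Y=1, W=1, X=2) weight 1/180
  (Z=3, Y=0, W=1, X=0) weight 1/48
  (Z=3, Y=0, W=1, X=1) weight 1/48
  (Z=3, Y=0, W=1, X=2) weight 1/48
  (Z=3, Y=1, W=0, X=0) weight 1/45
  (Z=3, Y=1, W=0, X=1) weight 1/45
  … 7 more
Group by Z:
  weight(Z=2) = 1/60
  weight(Z=3) = 23/120
Total weight = 1/60 + 23/120 = 5/24
P(Z=2 | obs) = 1/60 / 5/24 = 2/25
P(Z=3 | obs) = 23/120 / 5/24 = 23/25
argmax = 3

argmax_v P(Z = v | obs) = 3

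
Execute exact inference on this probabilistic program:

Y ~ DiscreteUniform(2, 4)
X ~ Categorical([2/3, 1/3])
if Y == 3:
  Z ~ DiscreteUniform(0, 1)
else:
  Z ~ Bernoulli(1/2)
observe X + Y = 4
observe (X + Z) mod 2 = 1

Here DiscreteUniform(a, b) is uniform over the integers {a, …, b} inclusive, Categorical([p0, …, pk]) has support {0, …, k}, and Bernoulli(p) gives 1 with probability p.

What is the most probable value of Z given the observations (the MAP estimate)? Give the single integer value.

argmax_v P(Z = v | obs) = 1

Enumerate traces; 2 have nonzero weight after conditioning:
  (Y=3, X=1, Z=0) weight 1/18
  (Y=4, X=0, Z=1) weight 1/9
Group by Z:
  weight(Z=0) = 1/18
  weight(Z=1) = 1/9
Total weight = 1/18 + 1/9 = 1/6
P(Z=0 | obs) = 1/18 / 1/6 = 1/3
P(Z=1 | obs) = 1/9 / 1/6 = 2/3
argmax = 1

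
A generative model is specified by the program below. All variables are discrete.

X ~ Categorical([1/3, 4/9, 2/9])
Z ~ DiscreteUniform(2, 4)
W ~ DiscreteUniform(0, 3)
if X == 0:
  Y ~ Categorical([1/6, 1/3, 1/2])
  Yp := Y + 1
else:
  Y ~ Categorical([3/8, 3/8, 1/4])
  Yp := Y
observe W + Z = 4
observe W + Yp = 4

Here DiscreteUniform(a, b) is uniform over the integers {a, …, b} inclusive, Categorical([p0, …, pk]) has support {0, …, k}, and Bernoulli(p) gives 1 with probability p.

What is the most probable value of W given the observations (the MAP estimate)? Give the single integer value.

Enumerate traces; 4 have nonzero weight after conditioning:
  (X=0, Z=2, W=2, Y=1) weight 1/108
  (X=0, Z=3, W=1, Y=2) weight 1/72
  (X=1, Z=2, W=2, Y=2) weight 1/108
  (X=2, Z=2, W=2, Y=2) weight 1/216
Group by W:
  weight(W=1) = 1/72
  weight(W=2) = 5/216
Total weight = 1/72 + 5/216 = 1/27
P(W=1 | obs) = 1/72 / 1/27 = 3/8
P(W=2 | obs) = 5/216 / 1/27 = 5/8
argmax = 2

argmax_v P(W = v | obs) = 2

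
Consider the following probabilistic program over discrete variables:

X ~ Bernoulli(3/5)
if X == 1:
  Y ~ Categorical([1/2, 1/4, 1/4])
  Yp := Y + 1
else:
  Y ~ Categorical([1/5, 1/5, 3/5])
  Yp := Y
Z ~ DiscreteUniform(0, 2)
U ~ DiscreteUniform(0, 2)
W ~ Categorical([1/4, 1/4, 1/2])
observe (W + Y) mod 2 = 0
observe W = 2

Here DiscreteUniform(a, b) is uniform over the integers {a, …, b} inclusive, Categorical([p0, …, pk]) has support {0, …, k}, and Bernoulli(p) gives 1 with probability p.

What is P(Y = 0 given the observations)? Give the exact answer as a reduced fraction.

P(Y = 0 | obs) = 38/77

Enumerate traces; 36 have nonzero weight after conditioning:
  (X=0, Y=0, Z=0, U=0, W=2) weight 1/225
  (X=0, Y=0, Z=0, U=1, W=2) weight 1/225
  (X=0, Y=0, Z=0, U=2, W=2) weight 1/225
  (X=0, Y=0, Z=1, U=0, W=2) weight 1/225
  (X=0, Y=0, Z=1, U=1, W=2) weight 1/225
  (X=0, Y=0, Z=1, U=2, W=2) weight 1/225
  (X=0, Y=0, Z=2, U=0, W=2) weight 1/225
  (X=0, Y=0, Z=2, U=1, W=2) weight 1/225
  (X=0, Y=2, Z=0, U=0, W=2) weight 1/75
  … 27 more
Group by Y:
  weight(Y=0) = 19/100
  weight(Y=2) = 39/200
Total weight = 19/100 + 39/200 = 77/200
P(Y=0 | obs) = 19/100 / 77/200 = 38/77
P(Y=2 | obs) = 39/200 / 77/200 = 39/77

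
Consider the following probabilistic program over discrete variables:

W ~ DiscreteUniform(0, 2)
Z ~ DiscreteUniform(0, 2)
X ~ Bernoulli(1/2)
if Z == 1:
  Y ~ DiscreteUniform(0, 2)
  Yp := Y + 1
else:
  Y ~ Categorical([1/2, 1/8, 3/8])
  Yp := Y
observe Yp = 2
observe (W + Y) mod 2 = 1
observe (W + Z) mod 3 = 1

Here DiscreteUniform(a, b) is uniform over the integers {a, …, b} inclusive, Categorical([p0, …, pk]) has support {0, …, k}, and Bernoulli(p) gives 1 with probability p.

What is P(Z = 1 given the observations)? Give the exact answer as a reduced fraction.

P(Z = 1 | obs) = 8/17

Enumerate traces; 4 have nonzero weight after conditioning:
  (W=0, Z=1, X=0, Y=1) weight 1/54
  (W=0, Z=1, X=1, Y=1) weight 1/54
  (W=1, Z=0, X=0, Y=2) weight 1/48
  (W=1, Z=0, X=1, Y=2) weight 1/48
Group by Z:
  weight(Z=0) = 1/24
  weight(Z=1) = 1/27
Total weight = 1/24 + 1/27 = 17/216
P(Z=0 | obs) = 1/24 / 17/216 = 9/17
P(Z=1 | obs) = 1/27 / 17/216 = 8/17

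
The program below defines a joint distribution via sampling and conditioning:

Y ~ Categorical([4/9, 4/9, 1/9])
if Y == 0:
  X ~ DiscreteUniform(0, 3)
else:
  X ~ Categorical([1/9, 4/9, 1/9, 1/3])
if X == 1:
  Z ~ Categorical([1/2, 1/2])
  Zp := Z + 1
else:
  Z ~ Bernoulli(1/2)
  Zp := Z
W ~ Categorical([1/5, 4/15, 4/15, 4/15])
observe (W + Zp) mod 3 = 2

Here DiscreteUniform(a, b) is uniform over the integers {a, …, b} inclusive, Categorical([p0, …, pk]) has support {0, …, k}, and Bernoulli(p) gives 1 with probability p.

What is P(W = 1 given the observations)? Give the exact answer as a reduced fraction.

P(W = 1 | obs) = 108/245

Enumerate traces; 27 have nonzero weight after conditioning:
  (Y=0, X=0, Z=0, W=2) weight 2/135
  (Y=0, X=0, Z=1, W=1) weight 2/135
  (Y=0, X=1, Z=0, W=1) weight 2/135
  (Y=0, X=1, Z=1, W=0) weight 1/90
  (Y=0, X=1, Z=1, W=3) weight 2/135
  (Y=0, X=2, Z=0, W=2) weight 2/135
  (Y=0, X=2, Z=1, W=1) weight 2/135
  (Y=0, X=3, Z=0, W=2) weight 2/135
  … 19 more
Group by W:
  weight(W=0) = 29/810
  weight(W=1) = 2/15
  weight(W=2) = 104/1215
  weight(W=3) = 58/1215
Total weight = 29/810 + 2/15 + 104/1215 + 58/1215 = 49/162
P(W=0 | obs) = 29/810 / 49/162 = 29/245
P(W=1 | obs) = 2/15 / 49/162 = 108/245
P(W=2 | obs) = 104/1215 / 49/162 = 208/735
P(W=3 | obs) = 58/1215 / 49/162 = 116/735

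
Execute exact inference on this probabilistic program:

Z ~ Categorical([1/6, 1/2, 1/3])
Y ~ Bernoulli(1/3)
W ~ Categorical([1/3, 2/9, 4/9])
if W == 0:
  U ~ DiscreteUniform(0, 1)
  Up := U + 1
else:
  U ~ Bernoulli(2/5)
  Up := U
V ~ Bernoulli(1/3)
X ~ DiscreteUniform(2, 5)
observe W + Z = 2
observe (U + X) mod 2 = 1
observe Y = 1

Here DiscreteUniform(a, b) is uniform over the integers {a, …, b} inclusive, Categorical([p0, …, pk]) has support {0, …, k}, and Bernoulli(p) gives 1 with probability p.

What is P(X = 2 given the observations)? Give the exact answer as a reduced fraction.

P(X = 2 | obs) = 7/32

Enumerate traces; 24 have nonzero weight after conditioning:
  (Z=0, Y=1, W=2, U=0, V=0, X=3) weight 1/405
  (Z=0, Y=1, W=2, U=0, V=0, X=5) weight 1/405
  (Z=0, Y=1, W=2, U=0, V=1, X=3) weight 1/810
  (Z=0, Y=1, W=2, U=0, V=1, X=5) weight 1/810
  (Z=0, Y=1, W=2, U=1, V=0, X=2) weight 2/1215
  (Z=0, Y=1, W=2, U=1, V=0, X=4) weight 2/1215
  (Z=0, Y=1, W=2, U=1, V=1, X=2) weight 1/1215
  (Z=0, Y=1, W=2, U=1, V=1, X=4) weight 1/1215
  … 16 more
Group by X:
  weight(X=2) = 7/648
  weight(X=3) = 1/72
  weight(X=4) = 7/648
  weight(X=5) = 1/72
Total weight = 7/648 + 1/72 + 7/648 + 1/72 = 4/81
P(X=2 | obs) = 7/648 / 4/81 = 7/32
P(X=3 | obs) = 1/72 / 4/81 = 9/32
P(X=4 | obs) = 7/648 / 4/81 = 7/32
P(X=5 | obs) = 1/72 / 4/81 = 9/32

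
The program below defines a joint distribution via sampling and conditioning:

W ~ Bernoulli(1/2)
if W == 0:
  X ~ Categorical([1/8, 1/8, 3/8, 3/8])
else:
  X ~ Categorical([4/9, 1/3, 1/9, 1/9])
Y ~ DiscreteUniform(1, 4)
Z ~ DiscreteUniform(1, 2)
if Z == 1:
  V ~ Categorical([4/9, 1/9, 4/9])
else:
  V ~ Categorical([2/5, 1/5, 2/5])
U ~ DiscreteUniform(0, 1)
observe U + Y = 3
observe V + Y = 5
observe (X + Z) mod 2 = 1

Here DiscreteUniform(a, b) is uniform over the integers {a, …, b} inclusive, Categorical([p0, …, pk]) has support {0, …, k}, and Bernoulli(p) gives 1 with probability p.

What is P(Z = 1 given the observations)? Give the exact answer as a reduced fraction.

Enumerate traces; 8 have nonzero weight after conditioning:
  (W=0, X=0, Y=3, Z=1, V=2, U=0) weight 1/576
  (W=0, X=1, Y=3, Z=2, V=2, U=0) weight 1/640
  (W=0, X=2, Y=3, Z=1, V=2, U=0) weight 1/192
  (W=0, X=3, Y=3, Z=2, V=2, U=0) weight 3/640
  (W=1, X=0, Y=3, Z=1, V=2, U=0) weight 1/162
  (W=1, X=1, Y=3, Z=2, V=2, U=0) weight 1/240
  (W=1, X=2, Y=3, Z=1, V=2, U=0) weight 1/648
  (W=1, X=3, Y=3, Z=2, V=2, U=0) weight 1/720
Group by Z:
  weight(Z=1) = 19/1296
  weight(Z=2) = 17/1440
Total weight = 19/1296 + 17/1440 = 343/12960
P(Z=1 | obs) = 19/1296 / 343/12960 = 190/343
P(Z=2 | obs) = 17/1440 / 343/12960 = 153/343

P(Z = 1 | obs) = 190/343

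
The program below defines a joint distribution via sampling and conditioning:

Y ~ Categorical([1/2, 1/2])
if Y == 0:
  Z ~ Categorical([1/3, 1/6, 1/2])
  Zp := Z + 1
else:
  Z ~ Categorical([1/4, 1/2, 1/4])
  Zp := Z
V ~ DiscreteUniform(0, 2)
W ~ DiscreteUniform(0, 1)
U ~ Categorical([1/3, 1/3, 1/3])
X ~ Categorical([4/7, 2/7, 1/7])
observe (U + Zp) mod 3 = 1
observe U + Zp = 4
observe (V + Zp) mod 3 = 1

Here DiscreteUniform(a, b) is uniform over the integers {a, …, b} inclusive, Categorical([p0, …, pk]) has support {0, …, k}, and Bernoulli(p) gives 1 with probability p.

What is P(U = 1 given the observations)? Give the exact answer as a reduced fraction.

Enumerate traces; 18 have nonzero weight after conditioning:
  (Y=0, Z=1, V=2, W=0, U=2, X=0) weight 1/378
  (Y=0, Z=1, V=2, W=0, U=2, X=1) weight 1/756
  (Y=0, Z=1, V=2, W=0, U=2, X=2) weight 1/1512
  (Y=0, Z=1, V=2, W=1, U=2, X=0) weight 1/378
  (Y=0, Z=1, V=2, W=1, U=2, X=1) weight 1/756
  (Y=0, Z=1, V=2, W=1, U=2, X=2) weight 1/1512
  (Y=0, Z=2, V=1, W=0, U=1, X=0) weight 1/126
  (Y=0, Z=2, V=1, W=0, U=1, X=1) weight 1/252
  … 10 more
Group by U:
  weight(U=1) = 1/36
  weight(U=2) = 5/216
Total weight = 1/36 + 5/216 = 11/216
P(U=1 | obs) = 1/36 / 11/216 = 6/11
P(U=2 | obs) = 5/216 / 11/216 = 5/11

P(U = 1 | obs) = 6/11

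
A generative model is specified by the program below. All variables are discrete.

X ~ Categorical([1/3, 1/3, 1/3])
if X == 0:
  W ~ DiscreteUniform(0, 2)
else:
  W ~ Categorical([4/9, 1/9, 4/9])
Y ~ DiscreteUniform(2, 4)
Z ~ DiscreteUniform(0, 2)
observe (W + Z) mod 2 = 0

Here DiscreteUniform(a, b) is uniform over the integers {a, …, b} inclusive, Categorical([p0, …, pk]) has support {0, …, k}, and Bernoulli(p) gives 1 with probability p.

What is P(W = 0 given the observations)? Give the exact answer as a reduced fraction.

Enumerate traces; 45 have nonzero weight after conditioning:
  (X=0, W=0, Y=2, Z=0) weight 1/81
  (X=0, W=0, Y=2, Z=2) weight 1/81
  (X=0, W=0, Y=3, Z=0) weight 1/81
  (X=0, W=0, Y=3, Z=2) weight 1/81
  (X=0, W=0, Y=4, Z=0) weight 1/81
  (X=0, W=0, Y=4, Z=2) weight 1/81
  (X=0, W=1, Y=2, Z=1) weight 1/81
  (X=0, W=1, Y=3, Z=1) weight 1/81
  (X=0, W=2, Y=2, Z=0) weight 1/81
  … 36 more
Group by W:
  weight(W=0) = 22/81
  weight(W=1) = 5/81
  weight(W=2) = 22/81
Total weight = 22/81 + 5/81 + 22/81 = 49/81
P(W=0 | obs) = 22/81 / 49/81 = 22/49
P(W=1 | obs) = 5/81 / 49/81 = 5/49
P(W=2 | obs) = 22/81 / 49/81 = 22/49

P(W = 0 | obs) = 22/49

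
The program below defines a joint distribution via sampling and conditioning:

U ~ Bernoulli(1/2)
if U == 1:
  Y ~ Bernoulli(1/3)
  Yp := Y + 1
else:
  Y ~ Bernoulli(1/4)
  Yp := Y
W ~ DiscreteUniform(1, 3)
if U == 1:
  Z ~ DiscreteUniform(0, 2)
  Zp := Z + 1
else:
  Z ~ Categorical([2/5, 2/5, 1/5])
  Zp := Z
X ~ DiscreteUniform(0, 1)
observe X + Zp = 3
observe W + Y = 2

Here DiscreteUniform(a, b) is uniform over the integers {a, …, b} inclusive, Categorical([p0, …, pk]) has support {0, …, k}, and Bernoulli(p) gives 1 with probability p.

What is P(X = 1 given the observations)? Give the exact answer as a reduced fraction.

P(X = 1 | obs) = 8/13

Enumerate traces; 6 have nonzero weight after conditioning:
  (U=0, Y=0, W=2, Z=2, X=1) weight 1/80
  (U=0, Y=1, W=1, Z=2, X=1) weight 1/240
  (U=1, Y=0, W=2, Z=1, X=1) weight 1/54
  (U=1, Y=0, W=2, Z=2, X=0) weight 1/54
  (U=1, Y=1, W=1, Z=1, X=1) weight 1/108
  (U=1, Y=1, W=1, Z=2, X=0) weight 1/108
Group by X:
  weight(X=0) = 1/36
  weight(X=1) = 2/45
Total weight = 1/36 + 2/45 = 13/180
P(X=0 | obs) = 1/36 / 13/180 = 5/13
P(X=1 | obs) = 2/45 / 13/180 = 8/13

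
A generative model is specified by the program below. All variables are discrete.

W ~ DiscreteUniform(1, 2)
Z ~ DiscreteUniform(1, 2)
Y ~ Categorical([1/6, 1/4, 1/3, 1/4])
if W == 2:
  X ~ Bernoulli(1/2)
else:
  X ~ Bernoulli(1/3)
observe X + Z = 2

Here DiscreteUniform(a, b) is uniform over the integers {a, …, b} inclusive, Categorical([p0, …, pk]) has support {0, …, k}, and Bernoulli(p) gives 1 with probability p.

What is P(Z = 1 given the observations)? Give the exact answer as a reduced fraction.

P(Z = 1 | obs) = 5/12

Enumerate traces; 16 have nonzero weight after conditioning:
  (W=1, Z=1, Y=0, X=1) weight 1/72
  (W=1, Z=1, Y=1, X=1) weight 1/48
  (W=1, Z=1, Y=2, X=1) weight 1/36
  (W=1, Z=1, Y=3, X=1) weight 1/48
  (W=1, Z=2, Y=0, X=0) weight 1/36
  (W=1, Z=2, Y=1, X=0) weight 1/24
  (W=1, Z=2, Y=2, X=0) weight 1/18
  (W=1, Z=2, Y=3, X=0) weight 1/24
  … 8 more
Group by Z:
  weight(Z=1) = 5/24
  weight(Z=2) = 7/24
Total weight = 5/24 + 7/24 = 1/2
P(Z=1 | obs) = 5/24 / 1/2 = 5/12
P(Z=2 | obs) = 7/24 / 1/2 = 7/12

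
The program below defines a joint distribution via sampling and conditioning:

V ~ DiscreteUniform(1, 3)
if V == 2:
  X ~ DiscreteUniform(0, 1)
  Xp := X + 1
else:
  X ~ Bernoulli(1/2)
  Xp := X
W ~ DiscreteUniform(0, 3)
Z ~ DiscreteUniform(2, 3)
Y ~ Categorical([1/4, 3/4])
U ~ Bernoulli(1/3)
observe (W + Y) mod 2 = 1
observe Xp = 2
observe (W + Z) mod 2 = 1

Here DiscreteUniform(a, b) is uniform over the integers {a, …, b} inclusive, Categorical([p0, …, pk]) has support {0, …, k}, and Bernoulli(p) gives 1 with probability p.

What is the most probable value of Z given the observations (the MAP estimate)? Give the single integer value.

argmax_v P(Z = v | obs) = 3

Enumerate traces; 8 have nonzero weight after conditioning:
  (V=2, X=1, W=0, Z=3, Y=1, U=0) weight 1/96
  (V=2, X=1, W=0, Z=3, Y=1, U=1) weight 1/192
  (V=2, X=1, W=1, Z=2, Y=0, U=0) weight 1/288
  (V=2, X=1, W=1, Z=2, Y=0, U=1) weight 1/576
  (V=2, X=1, W=2, Z=3, Y=1, U=0) weight 1/96
  (V=2, X=1, W=2, Z=3, Y=1, U=1) weight 1/192
  (V=2, X=1, W=3, Z=2, Y=0, U=0) weight 1/288
  (V=2, X=1, W=3, Z=2, Y=0, U=1) weight 1/576
Group by Z:
  weight(Z=2) = 1/96
  weight(Z=3) = 1/32
Total weight = 1/96 + 1/32 = 1/24
P(Z=2 | obs) = 1/96 / 1/24 = 1/4
P(Z=3 | obs) = 1/32 / 1/24 = 3/4
argmax = 3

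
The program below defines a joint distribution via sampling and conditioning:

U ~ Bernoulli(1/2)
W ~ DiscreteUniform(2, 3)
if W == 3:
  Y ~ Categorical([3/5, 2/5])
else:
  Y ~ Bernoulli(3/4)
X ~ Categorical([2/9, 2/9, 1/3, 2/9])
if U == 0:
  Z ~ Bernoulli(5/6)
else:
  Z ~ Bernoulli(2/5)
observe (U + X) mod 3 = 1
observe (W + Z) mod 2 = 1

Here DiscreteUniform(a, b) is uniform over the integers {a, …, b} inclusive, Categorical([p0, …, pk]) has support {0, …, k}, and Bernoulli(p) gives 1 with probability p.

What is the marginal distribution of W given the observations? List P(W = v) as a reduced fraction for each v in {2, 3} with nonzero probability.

Enumerate traces; 12 have nonzero weight after conditioning:
  (U=0, W=2, Y=0, X=1, Z=1) weight 5/432
  (U=0, W=2, Y=1, X=1, Z=1) weight 5/144
  (U=0, W=3, Y=0, X=1, Z=0) weight 1/180
  (U=0, W=3, Y=1, X=1, Z=0) weight 1/270
  (U=1, W=2, Y=0, X=0, Z=1) weight 1/180
  (U=1, W=2, Y=0, X=3, Z=1) weight 1/180
  (U=1, W=2, Y=1, X=0, Z=1) weight 1/60
  (U=1, W=2, Y=1, X=3, Z=1) weight 1/60
  … 4 more
Group by W:
  weight(W=2) = 49/540
  weight(W=3) = 41/540
Total weight = 49/540 + 41/540 = 1/6
P(W=2 | obs) = 49/540 / 1/6 = 49/90
P(W=3 | obs) = 41/540 / 1/6 = 41/90

P(W=2) = 49/90, P(W=3) = 41/90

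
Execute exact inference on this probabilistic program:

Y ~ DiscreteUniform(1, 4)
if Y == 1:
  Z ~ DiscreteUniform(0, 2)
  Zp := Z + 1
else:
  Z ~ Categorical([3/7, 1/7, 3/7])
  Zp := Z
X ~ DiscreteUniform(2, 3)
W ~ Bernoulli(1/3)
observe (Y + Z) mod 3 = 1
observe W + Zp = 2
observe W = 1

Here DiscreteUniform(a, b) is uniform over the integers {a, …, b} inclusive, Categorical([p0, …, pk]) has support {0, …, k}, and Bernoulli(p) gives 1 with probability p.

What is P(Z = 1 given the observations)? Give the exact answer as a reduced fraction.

P(Z = 1 | obs) = 3/10

Enumerate traces; 4 have nonzero weight after conditioning:
  (Y=1, Z=0, X=2, W=1) weight 1/72
  (Y=1, Z=0, X=3, W=1) weight 1/72
  (Y=3, Z=1, X=2, W=1) weight 1/168
  (Y=3, Z=1, X=3, W=1) weight 1/168
Group by Z:
  weight(Z=0) = 1/36
  weight(Z=1) = 1/84
Total weight = 1/36 + 1/84 = 5/126
P(Z=0 | obs) = 1/36 / 5/126 = 7/10
P(Z=1 | obs) = 1/84 / 5/126 = 3/10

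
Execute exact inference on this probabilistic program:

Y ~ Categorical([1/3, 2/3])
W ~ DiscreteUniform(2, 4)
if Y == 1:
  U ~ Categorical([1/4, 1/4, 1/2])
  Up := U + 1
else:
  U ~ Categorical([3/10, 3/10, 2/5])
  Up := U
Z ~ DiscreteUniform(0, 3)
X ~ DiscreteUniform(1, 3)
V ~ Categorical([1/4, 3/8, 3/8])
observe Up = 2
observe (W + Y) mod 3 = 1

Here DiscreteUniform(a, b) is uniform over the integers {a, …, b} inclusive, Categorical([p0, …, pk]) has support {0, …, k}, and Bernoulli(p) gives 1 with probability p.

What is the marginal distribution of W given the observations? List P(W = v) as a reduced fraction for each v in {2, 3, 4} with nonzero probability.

Enumerate traces; 72 have nonzero weight after conditioning:
  (Y=0, W=4, U=2, Z=0, X=1, V=0) weight 1/1080
  (Y=0, W=4, U=2, Z=0, X=1, V=1) weight 1/720
  (Y=0, W=4, U=2, Z=0, X=1, V=2) weight 1/720
  (Y=0, W=4, U=2, Z=0, X=2, V=0) weight 1/1080
  (Y=0, W=4, U=2, Z=0, X=2, V=1) weight 1/720
  (Y=0, W=4, U=2, Z=0, X=2, V=2) weight 1/720
  (Y=0, W=4, U=2, Z=0, X=3, V=0) weight 1/1080
  (Y=0, W=4, U=2, Z=0, X=3, V=1) weight 1/720
  (Y=1, W=3, U=1, Z=0, X=1, V=0) weight 1/864
  … 63 more
Group by W:
  weight(W=3) = 1/18
  weight(W=4) = 2/45
Total weight = 1/18 + 2/45 = 1/10
P(W=3 | obs) = 1/18 / 1/10 = 5/9
P(W=4 | obs) = 2/45 / 1/10 = 4/9

P(W=3) = 5/9, P(W=4) = 4/9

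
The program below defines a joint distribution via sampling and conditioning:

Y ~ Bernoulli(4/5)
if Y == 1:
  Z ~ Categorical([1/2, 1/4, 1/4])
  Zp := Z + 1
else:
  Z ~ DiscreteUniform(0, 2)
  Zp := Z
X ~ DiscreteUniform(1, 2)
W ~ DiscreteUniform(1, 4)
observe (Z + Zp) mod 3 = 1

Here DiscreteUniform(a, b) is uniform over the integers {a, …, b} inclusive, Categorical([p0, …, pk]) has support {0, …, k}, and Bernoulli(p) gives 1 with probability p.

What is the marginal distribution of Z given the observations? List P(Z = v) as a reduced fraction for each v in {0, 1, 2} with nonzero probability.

Enumerate traces; 16 have nonzero weight after conditioning:
  (Y=0, Z=2, X=1, W=1) weight 1/120
  (Y=0, Z=2, X=1, W=2) weight 1/120
  (Y=0, Z=2, X=1, W=3) weight 1/120
  (Y=0, Z=2, X=1, W=4) weight 1/120
  (Y=0, Z=2, X=2, W=1) weight 1/120
  (Y=0, Z=2, X=2, W=2) weight 1/120
  (Y=0, Z=2, X=2, W=3) weight 1/120
  (Y=0, Z=2, X=2, W=4) weight 1/120
  (Y=1, Z=0, X=1, W=1) weight 1/20
  … 7 more
Group by Z:
  weight(Z=0) = 2/5
  weight(Z=2) = 1/15
Total weight = 2/5 + 1/15 = 7/15
P(Z=0 | obs) = 2/5 / 7/15 = 6/7
P(Z=2 | obs) = 1/15 / 7/15 = 1/7

P(Z=0) = 6/7, P(Z=2) = 1/7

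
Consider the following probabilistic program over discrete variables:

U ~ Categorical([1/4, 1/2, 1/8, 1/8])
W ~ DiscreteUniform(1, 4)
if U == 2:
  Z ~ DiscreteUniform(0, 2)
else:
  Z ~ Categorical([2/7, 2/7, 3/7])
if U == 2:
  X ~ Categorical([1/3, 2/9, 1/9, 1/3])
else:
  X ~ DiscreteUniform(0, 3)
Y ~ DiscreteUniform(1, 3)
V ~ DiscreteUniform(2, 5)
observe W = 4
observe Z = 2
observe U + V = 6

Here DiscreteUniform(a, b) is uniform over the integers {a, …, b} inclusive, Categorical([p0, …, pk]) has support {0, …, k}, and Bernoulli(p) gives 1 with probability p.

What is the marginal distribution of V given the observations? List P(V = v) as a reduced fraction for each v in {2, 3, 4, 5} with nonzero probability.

Enumerate traces; 36 have nonzero weight after conditioning:
  (U=1, W=4, Z=2, X=0, Y=1, V=5) weight 1/896
  (U=1, W=4, Z=2, X=0, Y=2, V=5) weight 1/896
  (U=1, W=4, Z=2, X=0, Y=3, V=5) weight 1/896
  (U=1, W=4, Z=2, X=1, Y=1, V=5) weight 1/896
  (U=1, W=4, Z=2, X=1, Y=2, V=5) weight 1/896
  (U=1, W=4, Z=2, X=1, Y=3, V=5) weight 1/896
  (U=1, W=4, Z=2, X=2, Y=1, V=5) weight 1/896
  (U=1, W=4, Z=2, X=2, Y=2, V=5) weight 1/896
  (U=2, W=4, Z=2, X=0, Y=1, V=4) weight 1/3456
  (U=3, W=4, Z=2, X=0, Y=1, V=3) weight 1/3584
  … 26 more
Group by V:
  weight(V=3) = 3/896
  weight(V=4) = 1/384
  weight(V=5) = 3/224
Total weight = 3/896 + 1/384 + 3/224 = 13/672
P(V=3 | obs) = 3/896 / 13/672 = 9/52
P(V=4 | obs) = 1/384 / 13/672 = 7/52
P(V=5 | obs) = 3/224 / 13/672 = 9/13

P(V=3) = 9/52, P(V=4) = 7/52, P(V=5) = 9/13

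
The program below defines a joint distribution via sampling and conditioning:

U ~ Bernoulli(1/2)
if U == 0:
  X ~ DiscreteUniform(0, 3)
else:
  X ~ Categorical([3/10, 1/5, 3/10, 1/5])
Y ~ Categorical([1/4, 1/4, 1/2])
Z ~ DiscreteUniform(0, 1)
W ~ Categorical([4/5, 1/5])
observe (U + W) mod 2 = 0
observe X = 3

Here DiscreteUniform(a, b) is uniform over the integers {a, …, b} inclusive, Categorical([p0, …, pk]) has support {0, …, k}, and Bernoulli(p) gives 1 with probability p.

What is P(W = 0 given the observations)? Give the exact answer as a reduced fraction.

Enumerate traces; 12 have nonzero weight after conditioning:
  (U=0, X=3, Y=0, Z=0, W=0) weight 1/80
  (U=0, X=3, Y=0, Z=1, W=0) weight 1/80
  (U=0, X=3, Y=1, Z=0, W=0) weight 1/80
  (U=0, X=3, Y=1, Z=1, W=0) weight 1/80
  (U=0, X=3, Y=2, Z=0, W=0) weight 1/40
  (U=0, X=3, Y=2, Z=1, W=0) weight 1/40
  (U=1, X=3, Y=0, Z=0, W=1) weight 1/400
  (U=1, X=3, Y=0, Z=1, W=1) weight 1/400
  … 4 more
Group by W:
  weight(W=0) = 1/10
  weight(W=1) = 1/50
Total weight = 1/10 + 1/50 = 3/25
P(W=0 | obs) = 1/10 / 3/25 = 5/6
P(W=1 | obs) = 1/50 / 3/25 = 1/6

P(W = 0 | obs) = 5/6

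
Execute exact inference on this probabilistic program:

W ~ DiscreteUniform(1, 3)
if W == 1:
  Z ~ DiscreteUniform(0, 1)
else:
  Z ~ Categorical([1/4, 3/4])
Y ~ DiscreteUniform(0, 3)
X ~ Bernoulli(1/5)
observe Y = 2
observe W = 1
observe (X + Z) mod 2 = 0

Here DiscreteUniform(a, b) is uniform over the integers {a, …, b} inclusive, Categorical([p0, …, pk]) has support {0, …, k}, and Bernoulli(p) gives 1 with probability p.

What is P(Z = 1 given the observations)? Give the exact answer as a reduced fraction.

P(Z = 1 | obs) = 1/5

Enumerate traces; 2 have nonzero weight after conditioning:
  (W=1, Z=0, Y=2, X=0) weight 1/30
  (W=1, Z=1, Y=2, X=1) weight 1/120
Group by Z:
  weight(Z=0) = 1/30
  weight(Z=1) = 1/120
Total weight = 1/30 + 1/120 = 1/24
P(Z=0 | obs) = 1/30 / 1/24 = 4/5
P(Z=1 | obs) = 1/120 / 1/24 = 1/5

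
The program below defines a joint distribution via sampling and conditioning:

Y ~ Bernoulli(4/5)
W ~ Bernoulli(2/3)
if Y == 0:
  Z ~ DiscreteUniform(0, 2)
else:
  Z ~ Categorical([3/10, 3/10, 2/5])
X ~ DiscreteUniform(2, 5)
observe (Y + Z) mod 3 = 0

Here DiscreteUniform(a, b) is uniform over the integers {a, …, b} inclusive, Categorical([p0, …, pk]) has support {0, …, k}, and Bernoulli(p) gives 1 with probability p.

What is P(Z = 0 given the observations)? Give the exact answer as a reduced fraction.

P(Z = 0 | obs) = 5/29

Enumerate traces; 16 have nonzero weight after conditioning:
  (Y=0, W=0, Z=0, X=2) weight 1/180
  (Y=0, W=0, Z=0, X=3) weight 1/180
  (Y=0, W=0, Z=0, X=4) weight 1/180
  (Y=0, W=0, Z=0, X=5) weight 1/180
  (Y=0, W=1, Z=0, X=2) weight 1/90
  (Y=0, W=1, Z=0, X=3) weight 1/90
  (Y=0, W=1, Z=0, X=4) weight 1/90
  (Y=0, W=1, Z=0, X=5) weight 1/90
  (Y=1, W=0, Z=2, X=2) weight 2/75
  … 7 more
Group by Z:
  weight(Z=0) = 1/15
  weight(Z=2) = 8/25
Total weight = 1/15 + 8/25 = 29/75
P(Z=0 | obs) = 1/15 / 29/75 = 5/29
P(Z=2 | obs) = 8/25 / 29/75 = 24/29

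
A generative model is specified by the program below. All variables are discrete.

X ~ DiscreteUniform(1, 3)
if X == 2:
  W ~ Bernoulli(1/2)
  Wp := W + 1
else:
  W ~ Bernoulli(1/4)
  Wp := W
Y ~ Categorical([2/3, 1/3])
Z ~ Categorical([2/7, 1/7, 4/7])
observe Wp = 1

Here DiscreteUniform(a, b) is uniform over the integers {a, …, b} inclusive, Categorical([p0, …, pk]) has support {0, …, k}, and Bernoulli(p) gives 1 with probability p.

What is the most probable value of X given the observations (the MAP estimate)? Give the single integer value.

Enumerate traces; 18 have nonzero weight after conditioning:
  (X=1, W=1, Y=0, Z=0) weight 1/63
  (X=1, W=1, Y=0, Z=1) weight 1/126
  (X=1, W=1, Y=0, Z=2) weight 2/63
  (X=1, W=1, Y=1, Z=0) weight 1/126
  (X=1, W=1, Y=1, Z=1) weight 1/252
  (X=1, W=1, Y=1, Z=2) weight 1/63
  (X=2, W=0, Y=0, Z=0) weight 2/63
  (X=2, W=0, Y=0, Z=1) weight 1/63
  (X=3, W=1, Y=0, Z=0) weight 1/63
  … 9 more
Group by X:
  weight(X=1) = 1/12
  weight(X=2) = 1/6
  weight(X=3) = 1/12
Total weight = 1/12 + 1/6 + 1/12 = 1/3
P(X=1 | obs) = 1/12 / 1/3 = 1/4
P(X=2 | obs) = 1/6 / 1/3 = 1/2
P(X=3 | obs) = 1/12 / 1/3 = 1/4
argmax = 2

argmax_v P(X = v | obs) = 2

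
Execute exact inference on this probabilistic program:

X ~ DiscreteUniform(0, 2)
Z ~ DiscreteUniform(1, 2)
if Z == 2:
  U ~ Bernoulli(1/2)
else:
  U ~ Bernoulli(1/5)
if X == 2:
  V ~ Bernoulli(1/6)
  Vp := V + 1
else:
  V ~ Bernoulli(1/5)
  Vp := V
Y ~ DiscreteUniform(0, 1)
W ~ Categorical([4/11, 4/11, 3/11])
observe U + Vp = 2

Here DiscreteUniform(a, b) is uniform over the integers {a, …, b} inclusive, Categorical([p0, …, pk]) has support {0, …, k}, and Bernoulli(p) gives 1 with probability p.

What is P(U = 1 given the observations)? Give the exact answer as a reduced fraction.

P(U = 1 | obs) = 259/324

Enumerate traces; 48 have nonzero weight after conditioning:
  (X=0, Z=1, U=1, V=1, Y=0, W=0) weight 1/825
  (X=0, Z=1, U=1, V=1, Y=0, W=1) weight 1/825
  (X=0, Z=1, U=1, V=1, Y=0, W=2) weight 1/1100
  (X=0, Z=1, U=1, V=1, Y=1, W=0) weight 1/825
  (X=0, Z=1, U=1, V=1, Y=1, W=1) weight 1/825
  (X=0, Z=1, U=1, V=1, Y=1, W=2) weight 1/1100
  (X=0, Z=2, U=1, V=1, Y=0, W=0) weight 1/330
  (X=0, Z=2, U=1, V=1, Y=0, W=1) weight 1/330
  (X=2, Z=1, U=0, V=1, Y=0, W=0) weight 2/495
  … 39 more
Group by U:
  weight(U=0) = 13/360
  weight(U=1) = 259/1800
Total weight = 13/360 + 259/1800 = 9/50
P(U=0 | obs) = 13/360 / 9/50 = 65/324
P(U=1 | obs) = 259/1800 / 9/50 = 259/324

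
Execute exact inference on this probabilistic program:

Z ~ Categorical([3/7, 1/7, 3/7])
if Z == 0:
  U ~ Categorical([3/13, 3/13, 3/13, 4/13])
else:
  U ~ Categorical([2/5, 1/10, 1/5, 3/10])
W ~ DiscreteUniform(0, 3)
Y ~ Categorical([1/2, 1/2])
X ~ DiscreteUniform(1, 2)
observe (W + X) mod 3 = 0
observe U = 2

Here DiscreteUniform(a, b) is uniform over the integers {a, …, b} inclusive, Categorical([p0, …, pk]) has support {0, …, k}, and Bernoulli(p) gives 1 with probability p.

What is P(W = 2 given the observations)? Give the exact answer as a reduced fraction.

P(W = 2 | obs) = 1/2

Enumerate traces; 12 have nonzero weight after conditioning:
  (Z=0, U=2, W=1, Y=0, X=2) weight 9/1456
  (Z=0, U=2, W=1, Y=1, X=2) weight 9/1456
  (Z=0, U=2, W=2, Y=0, X=1) weight 9/1456
  (Z=0, U=2, W=2, Y=1, X=1) weight 9/1456
  (Z=1, U=2, W=1, Y=0, X=2) weight 1/560
  (Z=1, U=2, W=1, Y=1, X=2) weight 1/560
  (Z=1, U=2, W=2, Y=0, X=1) weight 1/560
  (Z=1, U=2, W=2, Y=1, X=1) weight 1/560
  … 4 more
Group by W:
  weight(W=1) = 97/3640
  weight(W=2) = 97/3640
Total weight = 97/3640 + 97/3640 = 97/1820
P(W=1 | obs) = 97/3640 / 97/1820 = 1/2
P(W=2 | obs) = 97/3640 / 97/1820 = 1/2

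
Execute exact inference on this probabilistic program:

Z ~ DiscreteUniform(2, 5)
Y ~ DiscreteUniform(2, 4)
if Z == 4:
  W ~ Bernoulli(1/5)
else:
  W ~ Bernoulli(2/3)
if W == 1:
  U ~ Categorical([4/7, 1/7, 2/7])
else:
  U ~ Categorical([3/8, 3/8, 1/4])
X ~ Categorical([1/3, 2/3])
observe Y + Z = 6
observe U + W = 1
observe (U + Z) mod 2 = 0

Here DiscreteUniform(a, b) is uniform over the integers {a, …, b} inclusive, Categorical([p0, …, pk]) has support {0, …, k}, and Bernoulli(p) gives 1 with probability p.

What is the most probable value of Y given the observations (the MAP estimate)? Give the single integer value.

Enumerate traces; 6 have nonzero weight after conditioning:
  (Z=2, Y=4, W=1, U=0, X=0) weight 2/189
  (Z=2, Y=4, W=1, U=0, X=1) weight 4/189
  (Z=3, Y=3, W=0, U=1, X=0) weight 1/288
  (Z=3, Y=3, W=0, U=1, X=1) weight 1/144
  (Z=4, Y=2, W=1, U=0, X=0) weight 1/315
  (Z=4, Y=2, W=1, U=0, X=1) weight 2/315
Group by Y:
  weight(Y=2) = 1/105
  weight(Y=3) = 1/96
  weight(Y=4) = 2/63
Total weight = 1/105 + 1/96 + 2/63 = 521/10080
P(Y=2 | obs) = 1/105 / 521/10080 = 96/521
P(Y=3 | obs) = 1/96 / 521/10080 = 105/521
P(Y=4 | obs) = 2/63 / 521/10080 = 320/521
argmax = 4

argmax_v P(Y = v | obs) = 4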